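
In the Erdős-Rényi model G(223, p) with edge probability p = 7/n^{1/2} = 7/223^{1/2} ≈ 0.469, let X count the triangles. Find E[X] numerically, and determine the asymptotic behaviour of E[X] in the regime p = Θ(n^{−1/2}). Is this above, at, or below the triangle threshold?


Number of potential triangles: C(223, 3) = 1823471.
Each occurs with probability p³ ≈ (0.469)³ ≈ 1.03000e-01.
By linearity: E[X] = C(223, 3)·p³ ≈ 1823471 · 1.03000e-01 ≈ 187817.340.
Since α = 1/2 < 1, p = c/n^{1/2} ≫ 1/n is above the triangle threshold p ~ 1/n. Asymptotically E[X] ~ (c³/6)·n^{3(1−α)} = (7³/6)·n^{1.5} → ∞; triangles are abundant w.h.p.

E[X] ≈ 187817.340; in regime p = Θ(1/n^{1/2}) E[X] diverges (above the triangle threshold p ~ 1/n).


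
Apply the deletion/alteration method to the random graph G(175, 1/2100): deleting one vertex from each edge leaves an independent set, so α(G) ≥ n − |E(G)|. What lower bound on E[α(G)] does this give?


E[|E(G)|] = C(175, 2)·p = 15225 · (1/2100) = 29/4.
E[α(G)] ≥ n − E[|E(G)|] = 175 − 29/4 = 671/4.
Numerically: ≈ 167.75000.
(This is only a lower bound; the true E[α(G)] may be larger.)

E[α(G)] ≥ 671/4 ≈ 167.75000.


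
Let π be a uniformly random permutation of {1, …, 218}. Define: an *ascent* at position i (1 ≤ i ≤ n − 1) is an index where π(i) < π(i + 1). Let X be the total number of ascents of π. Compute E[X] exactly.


Write X = Σ X_I over i = 1, …, 217, with X_I the indicator of one ascent.
There are 217 indicators.
For each fixed i, the pair (π(i), π(i+1)) is a uniformly random ordered pair of distinct values from {1, …, 218}; by symmetry P[π(i) < π(i+1)] = 1/2.
By linearity: E[X] = 217 · (1/2) = (218 − 1) · (1/2) = 217/2 ≈ 108.50000.

E[X] = 217/2 = 108.50000.


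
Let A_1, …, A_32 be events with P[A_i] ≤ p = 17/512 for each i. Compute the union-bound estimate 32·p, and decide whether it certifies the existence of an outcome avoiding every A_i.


Union bound: P[∪_{i=1}^{32} A_i] ≤ Σ_i P[A_i] ≤ 32·p = 32·(17/512) = 17/16.
Numerically: 17/16 ≈ 1.062500.
Is 17/16 < 1? NO.
Since the bound 17/16 is ≥ 1, the union bound is uninformative here; it does NOT by itself certify existence.

32·p = 17/16 ≈ 1.062500; existence NOT certified by the union bound.


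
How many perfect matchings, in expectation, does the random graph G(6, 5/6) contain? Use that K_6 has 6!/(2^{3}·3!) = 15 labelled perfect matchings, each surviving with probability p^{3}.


K_6 has 6!/(2^{3}·3!) = 15 labelled perfect matchings.
For each such perfect matching H, let X_H = 1 if all 3 edges of H are present in G. Then P[X_H = 1] = p^{3} = (5/6)^{3} = 125/216.
By linearity: E[X] = Σ_H E[X_H] = 15 · p^{3} = 15 · 125/216 = 625/72.
Numerically: E[X] ≈ 8.681.

E[X] = 15 · (5/6)^{3} = 625/72 ≈ 8.681.


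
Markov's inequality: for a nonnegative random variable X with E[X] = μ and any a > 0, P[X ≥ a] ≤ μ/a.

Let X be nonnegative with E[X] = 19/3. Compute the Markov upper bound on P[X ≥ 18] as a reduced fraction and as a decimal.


μ = E[X] = 19/3, a = 18.
Markov: P[X ≥ 18] ≤ μ/a = (19/3)/18 = 19/54.
Numerically: ≈ 0.3519.
(Since a = 18 > μ = 6.3333, the bound 19/54 is < 1 and informative.)

P[X ≥ 18] ≤ 19/54 ≈ 0.3519.


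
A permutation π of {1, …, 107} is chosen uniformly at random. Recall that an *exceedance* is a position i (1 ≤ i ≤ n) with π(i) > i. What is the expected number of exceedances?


Write X = Σ_{i=1}^{107} X_i, where X_i = 1_{π(i) > i}.
For each fixed i, π(i) is uniform over {1, …, 107} (marginal of a uniform permutation), so P[π(i) > i] = (n − i)/n. Summing: Σ_{i=1}^{107} (n − i)/n = (0 + 1 + … + 106)/107 = 107(107 − 1)/(2·107) = (107 − 1)/2.
Hence E[X] = Σ_{i=1}^{107} (107 − i)/107 = 53 ≈ 53.00000.

E[X] = 53 = 53.00000.


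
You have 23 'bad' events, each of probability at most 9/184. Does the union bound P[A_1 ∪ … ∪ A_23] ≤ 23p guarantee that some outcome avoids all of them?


Union bound: P[∪_{i=1}^{23} A_i] ≤ Σ_i P[A_i] ≤ 23·p = 23·(9/184) = 9/8.
Numerically: 9/8 ≈ 1.12500.
Is 9/8 < 1? NO.
Since the bound 9/8 is ≥ 1, the union bound is uninformative here; it does NOT by itself certify existence.

23·p = 9/8 ≈ 1.12500; existence NOT certified by the union bound.


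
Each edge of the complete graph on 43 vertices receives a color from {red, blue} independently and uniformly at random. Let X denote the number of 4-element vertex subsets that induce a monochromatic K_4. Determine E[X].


Let X = Σ_S X_S over the C(43, 4) = 123410 subsets S of size 4, where X_S = 1 if the K_4 on S is monochromatic.
For a fixed S, the K_4 on S has C(4, 2) = 6 edges. P[all 6 edges red] = (1/2)^6, and likewise for blue, so P[monochromatic] = 2·(1/2)^6 = 2^{1 − 6} = 1/32.
Summing: E[X] = C(43, 4) · 2^{1 − 6} = 123410 · 1/32 = 61705/16.
Numerically: E[X] ≈ 3856.562.

E[X] = C(43,4)·2^(1−C(4,2)) = 61705/16 ≈ 3856.562.


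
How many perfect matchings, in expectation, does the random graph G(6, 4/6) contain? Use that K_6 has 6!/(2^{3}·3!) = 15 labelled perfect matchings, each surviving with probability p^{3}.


K_6 has 6!/(2^{3}·3!) = 15 labelled perfect matchings.
For each such perfect matching H, let X_H = 1 if all 3 edges of H are present in G. Then P[X_H = 1] = p^{3} = (2/3)^{3} = 8/27.
By linearity: E[X] = Σ_H E[X_H] = 15 · p^{3} = 15 · 8/27 = 40/9.
Numerically: E[X] ≈ 4.44444.

E[X] = 15 · (2/3)^{3} = 40/9 ≈ 4.44444.


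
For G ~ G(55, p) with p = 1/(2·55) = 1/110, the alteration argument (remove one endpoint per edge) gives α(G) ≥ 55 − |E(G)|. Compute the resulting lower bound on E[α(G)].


E[|E(G)|] = C(55, 2)·p = 1485 · (1/110) = 27/2.
E[α(G)] ≥ n − E[|E(G)|] = 55 − 27/2 = 83/2.
Numerically: ≈ 41.500.
(This is only a lower bound; the true E[α(G)] may be larger.)

E[α(G)] ≥ 83/2 ≈ 41.500.


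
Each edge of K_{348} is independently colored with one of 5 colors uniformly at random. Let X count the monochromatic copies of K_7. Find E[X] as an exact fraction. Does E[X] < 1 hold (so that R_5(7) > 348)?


E[X] = C(348, 7) · 5^{1 − 21} = 115412286408552 · 5^{−20} = 115412286408552/95367431640625.
As a reduced fraction: E[X] = 115412286408552/95367431640625 ≈ 1.210186.
Is E[X] < 1? NO.
Since E[X] ≥ 1, the first-moment bound is inconclusive at n = 348; it does NOT by itself certify R_5(7) > 348.

E[X] = 115412286408552/95367431640625 ≈ 1.210186; E[X] ≥ 1; first-moment method inconclusive here.


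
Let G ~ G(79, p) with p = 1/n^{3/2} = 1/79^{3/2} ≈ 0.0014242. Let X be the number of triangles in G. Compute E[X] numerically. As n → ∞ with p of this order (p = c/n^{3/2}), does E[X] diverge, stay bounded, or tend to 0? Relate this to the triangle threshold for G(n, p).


Number of potential triangles: C(79, 3) = 79079.
Each occurs with probability p³ ≈ (0.0014242)³ ≈ 2.8885380e-09.
By linearity: E[X] = C(79, 3)·p³ ≈ 79079 · 2.8885380e-09 ≈ 0.00023.
Since α = 3/2 > 1, p = c/n^{3/2} = o(1/n) is below the triangle threshold p ~ 1/n. Asymptotically E[X] ~ (c³/6)·n^{3(1−α)} = (1³/6)·n^{-1.5} → 0, so by Markov's inequality G has no triangles w.h.p.

E[X] ≈ 0.00023; in regime p = Θ(1/n^{3/2}) E[X] tends to 0 (below the triangle threshold p ~ 1/n).


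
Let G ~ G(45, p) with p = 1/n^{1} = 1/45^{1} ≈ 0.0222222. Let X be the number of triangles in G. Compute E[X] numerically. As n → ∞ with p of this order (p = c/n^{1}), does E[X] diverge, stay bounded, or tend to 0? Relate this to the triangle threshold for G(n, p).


Number of potential triangles: C(45, 3) = 14190.
Each occurs with probability p³ ≈ (0.0222222)³ ≈ 1.09739369e-05.
By linearity: E[X] = C(45, 3)·p³ ≈ 14190 · 1.09739369e-05 ≈ 0.155720.
Here α = 1, so p = 1/n is exactly at the triangle threshold p ~ 1/n. Asymptotically E[X] → c³/6 = 1³/6 = 1/6 ≈ 0.166667, a bounded constant. In this regime the triangle count is asymptotically Poisson(c³/6).

E[X] ≈ 0.155720; in regime p = Θ(1/n^{1}) E[X] stays bounded (at the triangle threshold p ~ 1/n).


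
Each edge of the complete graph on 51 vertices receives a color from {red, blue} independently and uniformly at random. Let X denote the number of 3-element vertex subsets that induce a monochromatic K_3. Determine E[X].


Let X = Σ_S X_S over the C(51, 3) = 20825 subsets S of size 3, where X_S = 1 if the K_3 on S is monochromatic.
For a fixed S, the K_3 on S has C(3, 2) = 3 edges. P[all 3 edges red] = (1/2)^3, and likewise for blue, so P[monochromatic] = 2·(1/2)^3 = 2^{1 − 3} = 1/4.
Summing: E[X] = C(51, 3) · 2^{1 − 3} = 20825 · 1/4 = 20825/4.
Numerically: E[X] ≈ 5206.250000.

E[X] = C(51,3)·2^(1−C(3,2)) = 20825/4 ≈ 5206.250000.


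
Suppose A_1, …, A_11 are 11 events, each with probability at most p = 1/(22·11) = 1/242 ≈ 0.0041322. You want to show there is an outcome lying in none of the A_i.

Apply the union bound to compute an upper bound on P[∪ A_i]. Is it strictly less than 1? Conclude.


Union bound: P[∪_{i=1}^{11} A_i] ≤ Σ_i P[A_i] ≤ 11·p = 11·(1/242) = 1/22.
Numerically: 1/22 ≈ 0.0454545.
Is 1/22 < 1? YES.
Since P[∪ A_i] ≤ 1/22 < 1, the complement has P[∩ A_i^c] ≥ 1 − 1/22 = 21/22 > 0, so some outcome avoids every A_i.

11·p = 1/22 ≈ 0.0454545; existence CERTIFIED by the union bound.


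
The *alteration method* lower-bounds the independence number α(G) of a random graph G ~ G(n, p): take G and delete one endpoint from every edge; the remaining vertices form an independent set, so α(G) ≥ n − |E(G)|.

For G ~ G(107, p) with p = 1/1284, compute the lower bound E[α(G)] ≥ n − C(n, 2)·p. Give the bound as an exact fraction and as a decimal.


E[|E(G)|] = C(107, 2)·p = 5671 · (1/1284) = 53/12.
E[α(G)] ≥ n − E[|E(G)|] = 107 − 53/12 = 1231/12.
Numerically: ≈ 102.583.
(This is only a lower bound; the true E[α(G)] may be larger.)

E[α(G)] ≥ 1231/12 ≈ 102.583.


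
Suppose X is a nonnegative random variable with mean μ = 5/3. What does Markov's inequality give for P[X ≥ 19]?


μ = E[X] = 5/3, a = 19.
Markov: P[X ≥ 19] ≤ μ/a = (5/3)/19 = 5/57.
Numerically: ≈ 0.088.
(Since a = 19 > μ = 1.667, the bound 5/57 is < 1 and informative.)

P[X ≥ 19] ≤ 5/57 ≈ 0.088.


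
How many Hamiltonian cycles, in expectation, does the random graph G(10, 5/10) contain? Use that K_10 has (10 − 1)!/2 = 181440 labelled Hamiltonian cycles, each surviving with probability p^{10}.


K_10 has (10 − 1)!/2 = 181440 labelled Hamiltonian cycles.
For each such Hamiltonian cycle H, let X_H = 1 if all 10 edges of H are present in G. Then P[X_H = 1] = p^{10} = (1/2)^{10} = 1/1024.
By linearity: E[X] = Σ_H E[X_H] = 181440 · p^{10} = 181440 · 1/1024 = 2835/16.
Numerically: E[X] ≈ 177.2.

E[X] = 181440 · (1/2)^{10} = 2835/16 ≈ 177.2.


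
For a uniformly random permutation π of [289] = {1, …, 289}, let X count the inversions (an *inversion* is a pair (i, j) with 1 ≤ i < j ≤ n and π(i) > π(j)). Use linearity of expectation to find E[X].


Write X = Σ X_I over the C(289, 2) = 41616 pairs i < j, with X_I the indicator of one inversion.
There are 41616 indicators.
For each fixed pair i < j, the values π(i) and π(j) are two distinct elements of {1, …, 289} in uniformly random order; by symmetry P[π(i) > π(j)] = 1/2.
By linearity: E[X] = 41616 · (1/2) = C(289, 2) · (1/2) = 41616/2 = 20808 ≈ 20808.000.

E[X] = 20808 = 20808.000.


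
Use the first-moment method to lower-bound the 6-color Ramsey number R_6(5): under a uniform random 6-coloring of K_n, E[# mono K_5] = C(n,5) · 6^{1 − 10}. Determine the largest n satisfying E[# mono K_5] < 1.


We need C(n, 5) · 6^{1 − 10} < 1, i.e. C(n, 5) < 6^{10 − 1} = 10077696.
Check values of n near the boundary:
  n = 63: C(63, 5) = 7028847; 7028847 < 10077696? YES
  n = 64: C(64, 5) = 7624512; 7624512 < 10077696? YES
  n = 65: C(65, 5) = 8259888; 8259888 < 10077696? YES
  n = 66: C(66, 5) = 8936928; 8936928 < 10077696? YES
  n = 67: C(67, 5) = 9657648; 9657648 < 10077696? YES
  n = 68: C(68, 5) = 10424128; 10424128 < 10077696? NO
The largest n with C(n, 5) < 10077696 is n = 67 (where E[X] = 67067/69984 ≈ 0.9583). Hence R_6(5) > 67, i.e. R_6(5) ≥ 68.

Largest n = 67; hence R_6(5) > 67.


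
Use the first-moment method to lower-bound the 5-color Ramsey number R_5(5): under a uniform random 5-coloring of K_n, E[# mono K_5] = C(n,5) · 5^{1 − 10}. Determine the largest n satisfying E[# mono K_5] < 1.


We need C(n, 5) · 5^{1 − 10} < 1, i.e. C(n, 5) < 5^{10 − 1} = 1953125.
Check values of n near the boundary:
  n = 44: C(44, 5) = 1086008; 1086008 < 1953125? YES
  n = 45: C(45, 5) = 1221759; 1221759 < 1953125? YES
  n = 46: C(46, 5) = 1370754; 1370754 < 1953125? YES
  n = 47: C(47, 5) = 1533939; 1533939 < 1953125? YES
  n = 48: C(48, 5) = 1712304; 1712304 < 1953125? YES
  n = 49: C(49, 5) = 1906884; 1906884 < 1953125? YES
  n = 50: C(50, 5) = 2118760; 2118760 < 1953125? NO
The largest n with C(n, 5) < 1953125 is n = 49 (where E[X] = 1906884/1953125 ≈ 0.976325). Hence R_5(5) > 49, i.e. R_5(5) ≥ 50.

Largest n = 49; hence R_5(5) > 49.


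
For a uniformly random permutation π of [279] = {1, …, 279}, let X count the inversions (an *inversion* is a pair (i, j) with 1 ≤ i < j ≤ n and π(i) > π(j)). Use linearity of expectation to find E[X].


Write X = Σ X_I over the C(279, 2) = 38781 pairs i < j, with X_I the indicator of one inversion.
There are 38781 indicators.
For each fixed pair i < j, the values π(i) and π(j) are two distinct elements of {1, …, 279} in uniformly random order; by symmetry P[π(i) > π(j)] = 1/2.
By linearity: E[X] = 38781 · (1/2) = C(279, 2) · (1/2) = 38781/2 = 38781/2 ≈ 19390.500000.

E[X] = 38781/2 = 19390.500000.


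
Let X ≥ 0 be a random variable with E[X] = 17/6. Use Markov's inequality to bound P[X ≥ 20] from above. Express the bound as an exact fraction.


μ = E[X] = 17/6, a = 20.
Markov: P[X ≥ 20] ≤ μ/a = (17/6)/20 = 17/120.
Numerically: ≈ 0.141667.
(Since a = 20 > μ = 2.833333, the bound 17/120 is < 1 and informative.)

P[X ≥ 20] ≤ 17/120 ≈ 0.141667.


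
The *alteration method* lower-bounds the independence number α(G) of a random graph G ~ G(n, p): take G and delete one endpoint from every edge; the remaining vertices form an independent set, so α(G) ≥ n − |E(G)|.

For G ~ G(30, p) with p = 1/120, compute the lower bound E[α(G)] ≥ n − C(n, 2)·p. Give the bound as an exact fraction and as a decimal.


E[|E(G)|] = C(30, 2)·p = 435 · (1/120) = 29/8.
E[α(G)] ≥ n − E[|E(G)|] = 30 − 29/8 = 211/8.
Numerically: ≈ 26.37500.
(This is only a lower bound; the true E[α(G)] may be larger.)

E[α(G)] ≥ 211/8 ≈ 26.37500.


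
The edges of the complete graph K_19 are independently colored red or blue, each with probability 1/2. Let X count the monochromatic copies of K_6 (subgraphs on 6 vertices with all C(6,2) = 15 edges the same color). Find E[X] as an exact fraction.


Let X = Σ_S X_S over the C(19, 6) = 27132 subsets S of size 6, where X_S = 1 if the K_6 on S is monochromatic.
For a fixed S, the K_6 on S has C(6, 2) = 15 edges. P[all 15 edges red] = (1/2)^15, and likewise for blue, so P[monochromatic] = 2·(1/2)^15 = 2^{1 − 15} = 1/16384.
By linearity: E[X] = C(19, 6) · 2^{1 − 15} = 27132 · 1/16384 = 6783/4096.
Numerically: E[X] ≈ 1.656.

E[X] = C(19,6)·2^(1−C(6,2)) = 6783/4096 ≈ 1.656.


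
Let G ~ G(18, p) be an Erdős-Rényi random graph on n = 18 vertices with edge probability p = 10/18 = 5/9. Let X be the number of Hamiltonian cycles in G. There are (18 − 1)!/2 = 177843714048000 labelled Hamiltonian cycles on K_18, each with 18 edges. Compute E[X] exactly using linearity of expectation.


K_18 has (18 − 1)!/2 = 177843714048000 labelled Hamiltonian cycles.
For each such Hamiltonian cycle H, let X_H = 1 if all 18 edges of H are present in G. Then P[X_H = 1] = p^{18} = (5/9)^{18} = 3814697265625/150094635296999121.
By linearity of expectation: E[X] = Σ_H E[X_H] = 177843714048000 · p^{18} = 177843714048000 · 3814697265625/150094635296999121 = 930617187500000000000000/205891132094649.
Numerically: E[X] ≈ 4.52e+09.

E[X] = 177843714048000 · (5/9)^{18} = 930617187500000000000000/205891132094649 ≈ 4.52e+09.


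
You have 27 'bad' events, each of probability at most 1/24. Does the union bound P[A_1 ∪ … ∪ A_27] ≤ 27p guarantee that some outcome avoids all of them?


Union bound: P[∪_{i=1}^{27} A_i] ≤ Σ_i P[A_i] ≤ 27·p = 27·(1/24) = 9/8.
Numerically: 9/8 ≈ 1.12500.
Is 9/8 < 1? NO.
Since the bound 9/8 is ≥ 1, the union bound is uninformative here; it does NOT by itself certify existence.

27·p = 9/8 ≈ 1.12500; existence NOT certified by the union bound.


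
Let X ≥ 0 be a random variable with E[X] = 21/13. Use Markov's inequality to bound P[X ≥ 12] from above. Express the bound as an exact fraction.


μ = E[X] = 21/13, a = 12.
Markov: P[X ≥ 12] ≤ μ/a = (21/13)/12 = 7/52.
Numerically: ≈ 0.1346.
(Since a = 12 > μ = 1.6154, the bound 7/52 is < 1 and informative.)

P[X ≥ 12] ≤ 7/52 ≈ 0.1346.


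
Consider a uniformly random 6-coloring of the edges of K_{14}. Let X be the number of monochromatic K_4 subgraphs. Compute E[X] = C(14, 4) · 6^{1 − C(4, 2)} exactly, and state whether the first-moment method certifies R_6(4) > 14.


E[X] = C(14, 4) · 6^{1 − 6} = 1001 · 6^{−5} = 1001/7776.
As a reduced fraction: E[X] = 1001/7776 ≈ 0.12873.
Is E[X] < 1? YES.
Since E[X] < 1, there exists a 6-coloring of K_{14} with no monochromatic K_4; hence R_6(4) > 14.

E[X] = 1001/7776 ≈ 0.12873; E[X] < 1, so R_6(4) > 14.


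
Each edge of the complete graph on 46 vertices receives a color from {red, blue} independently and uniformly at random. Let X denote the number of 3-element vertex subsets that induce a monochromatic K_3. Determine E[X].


Let X = Σ_S X_S over the C(46, 3) = 15180 subsets S of size 3, where X_S = 1 if the K_3 on S is monochromatic.
For a fixed S, the K_3 on S has C(3, 2) = 3 edges. P[all 3 edges red] = (1/2)^3, and likewise for blue, so P[monochromatic] = 2·(1/2)^3 = 2^{1 − 3} = 1/4.
By linearity of expectation: E[X] = C(46, 3) · 2^{1 − 3} = 15180 · 1/4 = 3795.
Numerically: E[X] ≈ 3795.000.

E[X] = C(46,3)·2^(1−C(3,2)) = 3795 ≈ 3795.000.


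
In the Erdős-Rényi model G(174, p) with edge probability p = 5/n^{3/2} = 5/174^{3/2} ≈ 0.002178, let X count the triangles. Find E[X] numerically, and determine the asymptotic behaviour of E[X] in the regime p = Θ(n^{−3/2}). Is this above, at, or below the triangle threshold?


Number of potential triangles: C(174, 3) = 862924.
Each occurs with probability p³ ≈ (0.002178)³ ≈ 1.033804e-08.
By linearity: E[X] = C(174, 3)·p³ ≈ 862924 · 1.033804e-08 ≈ 0.0089.
Since α = 3/2 > 1, p = c/n^{3/2} = o(1/n) is below the triangle threshold p ~ 1/n. Asymptotically E[X] ~ (c³/6)·n^{3(1−α)} = (5³/6)·n^{-1.5} → 0, so by Markov's inequality G has no triangles w.h.p.

E[X] ≈ 0.0089; in regime p = Θ(1/n^{3/2}) E[X] tends to 0 (below the triangle threshold p ~ 1/n).


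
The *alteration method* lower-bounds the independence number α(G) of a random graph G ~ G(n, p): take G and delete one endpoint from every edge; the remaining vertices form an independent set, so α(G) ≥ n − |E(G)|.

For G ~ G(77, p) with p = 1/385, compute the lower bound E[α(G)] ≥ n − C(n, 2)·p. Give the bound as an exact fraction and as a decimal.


E[|E(G)|] = C(77, 2)·p = 2926 · (1/385) = 38/5.
E[α(G)] ≥ n − E[|E(G)|] = 77 − 38/5 = 347/5.
Numerically: ≈ 69.400000.
(This is only a lower bound; the true E[α(G)] may be larger.)

E[α(G)] ≥ 347/5 ≈ 69.400000.


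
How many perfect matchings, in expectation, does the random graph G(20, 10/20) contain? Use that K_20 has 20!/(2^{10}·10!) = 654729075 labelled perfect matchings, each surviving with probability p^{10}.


K_20 has 20!/(2^{10}·10!) = 654729075 labelled perfect matchings.
For each such perfect matching H, let X_H = 1 if all 10 edges of H are present in G. Then P[X_H = 1] = p^{10} = (1/2)^{10} = 1/1024.
By linearity: E[X] = Σ_H E[X_H] = 654729075 · p^{10} = 654729075 · 1/1024 = 654729075/1024.
Numerically: E[X] ≈ 6.3938e+05.

E[X] = 654729075 · (1/2)^{10} = 654729075/1024 ≈ 6.3938e+05.


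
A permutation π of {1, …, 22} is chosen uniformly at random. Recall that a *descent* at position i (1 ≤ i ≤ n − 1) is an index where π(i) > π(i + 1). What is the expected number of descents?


Write X = Σ X_I over i = 1, …, 21, with X_I the indicator of one descent.
There are 21 indicators.
For each fixed i, the pair (π(i), π(i+1)) is a uniformly random ordered pair of distinct values from {1, …, 22}; by symmetry P[π(i) > π(i+1)] = 1/2.
By linearity: E[X] = 21 · (1/2) = (22 − 1) · (1/2) = 21/2 ≈ 10.500.

E[X] = 21/2 = 10.500.


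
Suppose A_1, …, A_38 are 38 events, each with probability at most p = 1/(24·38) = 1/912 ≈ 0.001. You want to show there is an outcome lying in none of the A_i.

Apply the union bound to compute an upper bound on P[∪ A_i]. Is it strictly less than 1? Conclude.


Union bound: P[∪_{i=1}^{38} A_i] ≤ Σ_i P[A_i] ≤ 38·p = 38·(1/912) = 1/24.
Numerically: 1/24 ≈ 0.042.
Is 1/24 < 1? YES.
Since P[∪ A_i] ≤ 1/24 < 1, the complement has P[∩ A_i^c] ≥ 1 − 1/24 = 23/24 > 0, so some outcome avoids every A_i.

38·p = 1/24 ≈ 0.042; existence CERTIFIED by the union bound.


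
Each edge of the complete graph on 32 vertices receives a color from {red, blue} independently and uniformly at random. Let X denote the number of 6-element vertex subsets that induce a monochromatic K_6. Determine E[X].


Let X = Σ_S X_S over the C(32, 6) = 906192 subsets S of size 6, where X_S = 1 if the K_6 on S is monochromatic.
For a fixed S, the K_6 on S has C(6, 2) = 15 edges. P[all 15 edges red] = (1/2)^15, and likewise for blue, so P[monochromatic] = 2·(1/2)^15 = 2^{1 − 15} = 1/16384.
By linearity: E[X] = C(32, 6) · 2^{1 − 15} = 906192 · 1/16384 = 56637/1024.
Numerically: E[X] ≈ 55.310.

E[X] = C(32,6)·2^(1−C(6,2)) = 56637/1024 ≈ 55.310.


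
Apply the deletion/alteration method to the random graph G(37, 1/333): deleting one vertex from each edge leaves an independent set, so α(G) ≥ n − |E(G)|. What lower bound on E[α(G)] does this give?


E[|E(G)|] = C(37, 2)·p = 666 · (1/333) = 2.
E[α(G)] ≥ n − E[|E(G)|] = 37 − 2 = 35.
Numerically: ≈ 35.000.
(This is only a lower bound; the true E[α(G)] may be larger.)

E[α(G)] ≥ 35 ≈ 35.000.


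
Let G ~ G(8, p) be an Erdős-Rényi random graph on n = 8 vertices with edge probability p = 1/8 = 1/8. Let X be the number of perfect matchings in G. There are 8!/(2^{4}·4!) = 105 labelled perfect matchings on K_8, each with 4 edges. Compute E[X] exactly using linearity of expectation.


K_8 has 8!/(2^{4}·4!) = 105 labelled perfect matchings.
For each such perfect matching H, let X_H = 1 if all 4 edges of H are present in G. Then P[X_H = 1] = p^{4} = (1/8)^{4} = 1/4096.
By linearity of expectation: E[X] = Σ_H E[X_H] = 105 · p^{4} = 105 · 1/4096 = 105/4096.
Numerically: E[X] ≈ 0.025635.

E[X] = 105 · (1/8)^{4} = 105/4096 ≈ 0.025635.


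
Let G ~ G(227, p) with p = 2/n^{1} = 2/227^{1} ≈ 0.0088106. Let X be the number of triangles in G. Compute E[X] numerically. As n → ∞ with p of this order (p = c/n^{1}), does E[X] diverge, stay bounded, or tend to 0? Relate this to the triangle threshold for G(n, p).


Number of potential triangles: C(227, 3) = 1923825.
Each occurs with probability p³ ≈ (0.0088106)³ ≈ 6.8393120e-07.
By linearity: E[X] = C(227, 3)·p³ ≈ 1923825 · 6.8393120e-07 ≈ 1.31576.
Here α = 1, so p = 2/n is exactly at the triangle threshold p ~ 1/n. Asymptotically E[X] → c³/6 = 2³/6 = 4/3 ≈ 1.33333, a bounded constant. In this regime the triangle count is asymptotically Poisson(c³/6).

E[X] ≈ 1.31576; in regime p = Θ(1/n^{1}) E[X] stays bounded (at the triangle threshold p ~ 1/n).


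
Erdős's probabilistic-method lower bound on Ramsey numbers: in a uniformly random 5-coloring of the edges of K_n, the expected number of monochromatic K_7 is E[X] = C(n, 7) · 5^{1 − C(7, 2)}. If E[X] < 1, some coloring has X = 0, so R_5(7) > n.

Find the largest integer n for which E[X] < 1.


We need C(n, 7) · 5^{1 − 21} < 1, i.e. C(n, 7) < 5^{21 − 1} = 95367431640625.
Check values of n near the boundary:
  n = 336: C(336, 7) = 90079147136880; 90079147136880 < 95367431640625? YES
  n = 337: C(337, 7) = 91989916924632; 91989916924632 < 95367431640625? YES
  n = 338: C(338, 7) = 93935323022736; 93935323022736 < 95367431640625? YES
  n = 339: C(339, 7) = 95915887062372; 95915887062372 < 95367431640625? NO
  n = 340: C(340, 7) = 97932136940560; 97932136940560 < 95367431640625? NO
The largest n with C(n, 7) < 95367431640625 is n = 338 (where E[X] = 93935323022736/95367431640625 ≈ 0.984983). Hence R_5(7) > 338, i.e. R_5(7) ≥ 339.

Largest n = 338; hence R_5(7) > 338.


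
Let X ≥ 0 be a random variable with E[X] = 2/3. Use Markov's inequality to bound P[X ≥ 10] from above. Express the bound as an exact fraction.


μ = E[X] = 2/3, a = 10.
Markov: P[X ≥ 10] ≤ μ/a = (2/3)/10 = 1/15.
Numerically: ≈ 0.066667.
(Since a = 10 > μ = 0.666667, the bound 1/15 is < 1 and informative.)

P[X ≥ 10] ≤ 1/15 ≈ 0.066667.


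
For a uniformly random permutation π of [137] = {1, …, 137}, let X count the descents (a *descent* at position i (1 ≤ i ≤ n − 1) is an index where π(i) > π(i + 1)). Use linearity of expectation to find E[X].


Write X = Σ X_I over i = 1, …, 136, with X_I the indicator of one descent.
There are 136 indicators.
For each fixed i, the pair (π(i), π(i+1)) is a uniformly random ordered pair of distinct values from {1, …, 137}; by symmetry P[π(i) > π(i+1)] = 1/2.
By linearity: E[X] = 136 · (1/2) = (137 − 1) · (1/2) = 68 ≈ 68.000.

E[X] = 68 = 68.000.


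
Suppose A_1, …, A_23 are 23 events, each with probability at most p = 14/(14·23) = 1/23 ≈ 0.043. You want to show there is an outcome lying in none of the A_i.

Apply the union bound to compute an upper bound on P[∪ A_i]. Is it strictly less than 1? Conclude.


Union bound: P[∪_{i=1}^{23} A_i] ≤ Σ_i P[A_i] ≤ 23·p = 23·(1/23) = 1.
Numerically: 1 ≈ 1.000.
Is 1 < 1? NO.
Since the bound 1 is ≥ 1, the union bound is uninformative here; it does NOT by itself certify existence.

23·p = 1 ≈ 1.000; existence NOT certified by the union bound.


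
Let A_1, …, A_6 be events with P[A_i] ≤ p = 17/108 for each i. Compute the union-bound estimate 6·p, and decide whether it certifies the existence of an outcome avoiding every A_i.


Union bound: P[∪_{i=1}^{6} A_i] ≤ Σ_i P[A_i] ≤ 6·p = 6·(17/108) = 17/18.
Numerically: 17/18 ≈ 0.944.
Is 17/18 < 1? YES.
Since P[∪ A_i] ≤ 17/18 < 1, the complement has P[∩ A_i^c] ≥ 1 − 17/18 = 1/18 > 0, so some outcome avoids every A_i.

6·p = 17/18 ≈ 0.944; existence CERTIFIED by the union bound.


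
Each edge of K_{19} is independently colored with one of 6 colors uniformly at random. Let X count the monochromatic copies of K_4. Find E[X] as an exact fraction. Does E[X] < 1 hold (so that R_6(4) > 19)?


E[X] = C(19, 4) · 6^{1 − 6} = 3876 · 6^{−5} = 3876/7776.
As a reduced fraction: E[X] = 323/648 ≈ 0.4984568.
Is E[X] < 1? YES.
Since E[X] < 1, there exists a 6-coloring of K_{19} with no monochromatic K_4; hence R_6(4) > 19.

E[X] = 323/648 ≈ 0.4984568; E[X] < 1, so R_6(4) > 19.


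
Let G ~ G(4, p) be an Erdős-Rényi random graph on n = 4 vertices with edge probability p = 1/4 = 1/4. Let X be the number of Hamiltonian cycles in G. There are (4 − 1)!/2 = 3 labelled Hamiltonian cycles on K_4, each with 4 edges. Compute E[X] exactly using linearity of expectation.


K_4 has (4 − 1)!/2 = 3 labelled Hamiltonian cycles.
For each such Hamiltonian cycle H, let X_H = 1 if all 4 edges of H are present in G. Then P[X_H = 1] = p^{4} = (1/4)^{4} = 1/256.
By linearity: E[X] = Σ_H E[X_H] = 3 · p^{4} = 3 · 1/256 = 3/256.
Numerically: E[X] ≈ 0.011719.

E[X] = 3 · (1/4)^{4} = 3/256 ≈ 0.011719.


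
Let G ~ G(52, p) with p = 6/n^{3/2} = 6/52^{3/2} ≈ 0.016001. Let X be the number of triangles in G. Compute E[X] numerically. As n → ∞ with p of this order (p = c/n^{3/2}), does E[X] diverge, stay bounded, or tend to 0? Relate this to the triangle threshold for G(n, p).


Number of potential triangles: C(52, 3) = 22100.
Each occurs with probability p³ ≈ (0.016001)³ ≈ 4.0967429e-06.
By linearity: E[X] = C(52, 3)·p³ ≈ 22100 · 4.0967429e-06 ≈ 0.09054.
Since α = 3/2 > 1, p = c/n^{3/2} = o(1/n) is below the triangle threshold p ~ 1/n. Asymptotically E[X] ~ (c³/6)·n^{3(1−α)} = (6³/6)·n^{-1.5} → 0, so by Markov's inequality G has no triangles w.h.p.

E[X] ≈ 0.09054; in regime p = Θ(1/n^{3/2}) E[X] tends to 0 (below the triangle threshold p ~ 1/n).


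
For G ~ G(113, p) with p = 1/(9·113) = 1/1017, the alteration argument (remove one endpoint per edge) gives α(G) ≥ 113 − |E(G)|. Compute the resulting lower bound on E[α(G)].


E[|E(G)|] = C(113, 2)·p = 6328 · (1/1017) = 56/9.
E[α(G)] ≥ n − E[|E(G)|] = 113 − 56/9 = 961/9.
Numerically: ≈ 106.777778.
(This is only a lower bound; the true E[α(G)] may be larger.)

E[α(G)] ≥ 961/9 ≈ 106.777778.


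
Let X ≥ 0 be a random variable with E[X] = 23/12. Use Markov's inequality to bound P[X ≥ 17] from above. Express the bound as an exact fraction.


μ = E[X] = 23/12, a = 17.
Markov: P[X ≥ 17] ≤ μ/a = (23/12)/17 = 23/204.
Numerically: ≈ 0.1127.
(Since a = 17 > μ = 1.9167, the bound 23/204 is < 1 and informative.)

P[X ≥ 17] ≤ 23/204 ≈ 0.1127.


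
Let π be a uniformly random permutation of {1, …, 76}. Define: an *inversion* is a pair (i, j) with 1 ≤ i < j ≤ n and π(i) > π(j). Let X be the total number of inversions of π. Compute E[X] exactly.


Write X = Σ X_I over the C(76, 2) = 2850 pairs i < j, with X_I the indicator of one inversion.
There are 2850 indicators.
For each fixed pair i < j, the values π(i) and π(j) are two distinct elements of {1, …, 76} in uniformly random order; by symmetry P[π(i) > π(j)] = 1/2.
By linearity: E[X] = 2850 · (1/2) = C(76, 2) · (1/2) = 2850/2 = 1425 ≈ 1425.000.

E[X] = 1425 = 1425.000.


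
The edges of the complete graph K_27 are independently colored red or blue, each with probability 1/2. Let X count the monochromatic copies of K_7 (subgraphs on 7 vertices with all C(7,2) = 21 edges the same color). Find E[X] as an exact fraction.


Let X = Σ_S X_S over the C(27, 7) = 888030 subsets S of size 7, where X_S = 1 if the K_7 on S is monochromatic.
For a fixed S, the K_7 on S has C(7, 2) = 21 edges. P[all 21 edges red] = (1/2)^21, and likewise for blue, so P[monochromatic] = 2·(1/2)^21 = 2^{1 − 21} = 1/1048576.
By linearity: E[X] = C(27, 7) · 2^{1 − 21} = 888030 · 1/1048576 = 444015/524288.
Numerically: E[X] ≈ 0.8469.

E[X] = C(27,7)·2^(1−C(7,2)) = 444015/524288 ≈ 0.8469.


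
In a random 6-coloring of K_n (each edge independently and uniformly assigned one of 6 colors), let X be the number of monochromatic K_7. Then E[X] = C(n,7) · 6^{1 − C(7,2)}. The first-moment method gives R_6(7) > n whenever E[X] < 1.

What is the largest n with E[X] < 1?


We need C(n, 7) · 6^{1 − 21} < 1, i.e. C(n, 7) < 6^{21 − 1} = 3656158440062976.
Check values of n near the boundary:
  n = 567: C(567, 7) = 3601671315933933; 3601671315933933 < 3656158440062976? YES
  n = 568: C(568, 7) = 3646611956239704; 3646611956239704 < 3656158440062976? YES
  n = 569: C(569, 7) = 3692032389858348; 3692032389858348 < 3656158440062976? NO
The largest n with C(n, 7) < 3656158440062976 is n = 568 (where E[X] = 16882462760369/16926659444736 ≈ 0.997). Hence R_6(7) > 568, i.e. R_6(7) ≥ 569.

Largest n = 568; hence R_6(7) > 568.


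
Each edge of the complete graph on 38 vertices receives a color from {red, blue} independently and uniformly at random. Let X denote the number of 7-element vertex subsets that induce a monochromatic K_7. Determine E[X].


Let X = Σ_S X_S over the C(38, 7) = 12620256 subsets S of size 7, where X_S = 1 if the K_7 on S is monochromatic.
For a fixed S, the K_7 on S has C(7, 2) = 21 edges. P[all 21 edges red] = (1/2)^21, and likewise for blue, so P[monochromatic] = 2·(1/2)^21 = 2^{1 − 21} = 1/1048576.
By linearity: E[X] = C(38, 7) · 2^{1 − 21} = 12620256 · 1/1048576 = 394383/32768.
Numerically: E[X] ≈ 12.036.

E[X] = C(38,7)·2^(1−C(7,2)) = 394383/32768 ≈ 12.036.


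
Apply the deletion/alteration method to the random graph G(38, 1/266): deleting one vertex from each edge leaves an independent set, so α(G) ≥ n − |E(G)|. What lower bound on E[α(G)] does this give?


E[|E(G)|] = C(38, 2)·p = 703 · (1/266) = 37/14.
E[α(G)] ≥ n − E[|E(G)|] = 38 − 37/14 = 495/14.
Numerically: ≈ 35.357.
(This is only a lower bound; the true E[α(G)] may be larger.)

E[α(G)] ≥ 495/14 ≈ 35.357.


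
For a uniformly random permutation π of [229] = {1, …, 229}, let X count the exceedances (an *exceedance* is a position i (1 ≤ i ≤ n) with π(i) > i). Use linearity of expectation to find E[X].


Write X = Σ_{i=1}^{229} X_i, where X_i = 1_{π(i) > i}.
For each fixed i, π(i) is uniform over {1, …, 229} (marginal of a uniform permutation), so P[π(i) > i] = (n − i)/n. Summing: Σ_{i=1}^{229} (n − i)/n = (0 + 1 + … + 228)/229 = 229(229 − 1)/(2·229) = (229 − 1)/2.
Hence E[X] = Σ_{i=1}^{229} (229 − i)/229 = 114 ≈ 114.000.

E[X] = 114 = 114.000.


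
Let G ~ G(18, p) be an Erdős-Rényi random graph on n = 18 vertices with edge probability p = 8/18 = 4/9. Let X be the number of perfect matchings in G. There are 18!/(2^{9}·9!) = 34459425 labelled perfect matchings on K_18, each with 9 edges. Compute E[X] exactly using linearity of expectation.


K_18 has 18!/(2^{9}·9!) = 34459425 labelled perfect matchings.
For each such perfect matching H, let X_H = 1 if all 9 edges of H are present in G. Then P[X_H = 1] = p^{9} = (4/9)^{9} = 262144/387420489.
Summing the indicators: E[X] = Σ_H E[X_H] = 34459425 · p^{9} = 34459425 · 262144/387420489 = 111522611200/4782969.
Numerically: E[X] ≈ 23316.6.

E[X] = 34459425 · (4/9)^{9} = 111522611200/4782969 ≈ 23316.6.


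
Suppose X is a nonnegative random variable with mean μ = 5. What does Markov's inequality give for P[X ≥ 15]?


μ = E[X] = 5, a = 15.
Markov: P[X ≥ 15] ≤ μ/a = (5)/15 = 1/3.
Numerically: ≈ 0.3333.
(Since a = 15 > μ = 5.0000, the bound 1/3 is < 1 and informative.)

P[X ≥ 15] ≤ 1/3 ≈ 0.3333.


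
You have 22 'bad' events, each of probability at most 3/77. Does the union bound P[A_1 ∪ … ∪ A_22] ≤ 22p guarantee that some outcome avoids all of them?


Union bound: P[∪_{i=1}^{22} A_i] ≤ Σ_i P[A_i] ≤ 22·p = 22·(3/77) = 6/7.
Numerically: 6/7 ≈ 0.8571.
Is 6/7 < 1? YES.
Since P[∪ A_i] ≤ 6/7 < 1, the complement has P[∩ A_i^c] ≥ 1 − 6/7 = 1/7 > 0, so some outcome avoids every A_i.

22·p = 6/7 ≈ 0.8571; existence CERTIFIED by the union bound.


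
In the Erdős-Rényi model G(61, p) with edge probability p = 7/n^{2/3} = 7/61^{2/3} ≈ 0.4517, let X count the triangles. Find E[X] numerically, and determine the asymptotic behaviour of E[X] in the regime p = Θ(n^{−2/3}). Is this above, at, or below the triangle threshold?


Number of potential triangles: C(61, 3) = 35990.
Each occurs with probability p³ ≈ (0.4517)³ ≈ 9.217952e-02.
By linearity: E[X] = C(61, 3)·p³ ≈ 35990 · 9.217952e-02 ≈ 3317.5410.
Since α = 2/3 < 1, p = c/n^{2/3} ≫ 1/n is above the triangle threshold p ~ 1/n. Asymptotically E[X] ~ (c³/6)·n^{3(1−α)} = (7³/6)·n^{1} → ∞; triangles are abundant w.h.p.

E[X] ≈ 3317.5410; in regime p = Θ(1/n^{2/3}) E[X] diverges (above the triangle threshold p ~ 1/n).


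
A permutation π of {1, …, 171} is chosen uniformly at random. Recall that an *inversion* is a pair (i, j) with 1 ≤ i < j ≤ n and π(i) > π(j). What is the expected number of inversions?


Write X = Σ X_I over the C(171, 2) = 14535 pairs i < j, with X_I the indicator of one inversion.
There are 14535 indicators.
For each fixed pair i < j, the values π(i) and π(j) are two distinct elements of {1, …, 171} in uniformly random order; by symmetry P[π(i) > π(j)] = 1/2.
By linearity: E[X] = 14535 · (1/2) = C(171, 2) · (1/2) = 14535/2 = 14535/2 ≈ 7267.5000.

E[X] = 14535/2 = 7267.5000.


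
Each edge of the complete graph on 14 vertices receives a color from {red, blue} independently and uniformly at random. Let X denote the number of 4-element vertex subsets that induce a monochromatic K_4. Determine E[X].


Let X = Σ_S X_S over the C(14, 4) = 1001 subsets S of size 4, where X_S = 1 if the K_4 on S is monochromatic.
For a fixed S, the K_4 on S has C(4, 2) = 6 edges. P[all 6 edges red] = (1/2)^6, and likewise for blue, so P[monochromatic] = 2·(1/2)^6 = 2^{1 − 6} = 1/32.
By linearity of expectation: E[X] = C(14, 4) · 2^{1 − 6} = 1001 · 1/32 = 1001/32.
Numerically: E[X] ≈ 31.28125.

E[X] = C(14,4)·2^(1−C(4,2)) = 1001/32 ≈ 31.28125.


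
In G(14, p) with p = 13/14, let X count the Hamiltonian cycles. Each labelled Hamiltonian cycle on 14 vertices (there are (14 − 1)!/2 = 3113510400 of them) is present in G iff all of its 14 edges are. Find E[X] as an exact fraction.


K_14 has (14 − 1)!/2 = 3113510400 labelled Hamiltonian cycles.
For each such Hamiltonian cycle H, let X_H = 1 if all 14 edges of H are present in G. Then P[X_H = 1] = p^{14} = (13/14)^{14} = 3937376385699289/11112006825558016.
Summing the indicators: E[X] = Σ_H E[X_H] = 3113510400 · p^{14} = 3113510400 · 3937376385699289/11112006825558016 = 3420497300666614836525/3100448333024.
Numerically: E[X] ≈ 1.10323e+09.

E[X] = 3113510400 · (13/14)^{14} = 3420497300666614836525/3100448333024 ≈ 1.10323e+09.


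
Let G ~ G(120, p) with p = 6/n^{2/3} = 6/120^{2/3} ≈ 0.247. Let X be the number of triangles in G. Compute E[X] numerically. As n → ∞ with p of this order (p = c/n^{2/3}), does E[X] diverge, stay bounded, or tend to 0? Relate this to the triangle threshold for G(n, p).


Number of potential triangles: C(120, 3) = 280840.
Each occurs with probability p³ ≈ (0.247)³ ≈ 1.50000e-02.
By linearity: E[X] = C(120, 3)·p³ ≈ 280840 · 1.50000e-02 ≈ 4212.600.
Since α = 2/3 < 1, p = c/n^{2/3} ≫ 1/n is above the triangle threshold p ~ 1/n. Asymptotically E[X] ~ (c³/6)·n^{3(1−α)} = (6³/6)·n^{1} → ∞; triangles are abundant w.h.p.

E[X] ≈ 4212.600; in regime p = Θ(1/n^{2/3}) E[X] diverges (above the triangle threshold p ~ 1/n).


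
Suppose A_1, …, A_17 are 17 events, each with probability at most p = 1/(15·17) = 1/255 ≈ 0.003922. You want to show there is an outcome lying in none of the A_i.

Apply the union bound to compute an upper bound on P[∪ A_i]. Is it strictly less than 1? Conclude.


Union bound: P[∪_{i=1}^{17} A_i] ≤ Σ_i P[A_i] ≤ 17·p = 17·(1/255) = 1/15.
Numerically: 1/15 ≈ 0.066667.
Is 1/15 < 1? YES.
Since P[∪ A_i] ≤ 1/15 < 1, the complement has P[∩ A_i^c] ≥ 1 − 1/15 = 14/15 > 0, so some outcome avoids every A_i.

17·p = 1/15 ≈ 0.066667; existence CERTIFIED by the union bound.


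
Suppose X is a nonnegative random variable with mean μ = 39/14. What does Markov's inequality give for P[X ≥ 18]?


μ = E[X] = 39/14, a = 18.
Markov: P[X ≥ 18] ≤ μ/a = (39/14)/18 = 13/84.
Numerically: ≈ 0.1548.
(Since a = 18 > μ = 2.7857, the bound 13/84 is < 1 and informative.)

P[X ≥ 18] ≤ 13/84 ≈ 0.1548.


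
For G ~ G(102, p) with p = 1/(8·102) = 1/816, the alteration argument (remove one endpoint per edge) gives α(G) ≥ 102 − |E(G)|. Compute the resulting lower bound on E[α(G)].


E[|E(G)|] = C(102, 2)·p = 5151 · (1/816) = 101/16.
E[α(G)] ≥ n − E[|E(G)|] = 102 − 101/16 = 1531/16.
Numerically: ≈ 95.687500.
(This is only a lower bound; the true E[α(G)] may be larger.)

E[α(G)] ≥ 1531/16 ≈ 95.687500.
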